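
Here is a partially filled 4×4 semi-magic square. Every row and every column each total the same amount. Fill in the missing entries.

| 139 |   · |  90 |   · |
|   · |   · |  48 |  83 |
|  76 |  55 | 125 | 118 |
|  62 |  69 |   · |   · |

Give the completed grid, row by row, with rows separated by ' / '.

139 104 90 41 / 97 146 48 83 / 76 55 125 118 / 62 69 111 132

Row 3 is already complete: 76 + 55 + 125 + 118 = 374, so that is the magic constant.
Column 1: 139 + 76 + 62 + ? = 374, so (2,1) = 97.
Column 3 must total 374; the given cells sum to 263, so (4,3) = 111.
Using row 2: 97 + 48 + 83 + ? → (2,2) = 374 − 228 = 146.
From row 4, 374 − (62 + 69 + 111) gives (4,4) = 132.
Column 2 needs 374; the known cells sum to 270, so (1,2) = 104.
Column 4 must total 374; the given cells sum to 333, so (1,4) = 41.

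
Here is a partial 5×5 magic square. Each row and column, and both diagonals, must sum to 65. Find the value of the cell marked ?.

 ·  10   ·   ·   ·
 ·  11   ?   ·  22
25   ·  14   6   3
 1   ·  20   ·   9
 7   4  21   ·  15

8

Row 3: 25 + 14 + 6 + 3 + ? = 65, so (3,2) = 17.
Using row 5: 7 + 4 + 21 + 15 + ? → (5,4) = 65 − 47 = 18.
From column 2, 65 − (10 + 11 + 17 + 4) gives (4,2) = 23.
Column 5: 22 + 3 + 9 + 15 + ? = 65, so (1,5) = 16.
Anti-diagonal: 16 + 14 + 23 + 7 + ? = 65, so (2,4) = 5.
The remaining cell in row 4 is (4,4) = 65 − 53 = 12.
Using column 4: 5 + 6 + 12 + 18 + ? → (1,4) = 65 − 41 = 24.
Using main diagonal: 11 + 14 + 12 + 15 + ? → (1,1) = 65 − 52 = 13.
The remaining cell in row 1 is (1,3) = 65 − 63 = 2.
The remaining cell in column 1 is (2,1) = 65 − 46 = 19.
Using column 3: 2 + 14 + 20 + 21 + ? → (2,3) = 65 − 57 = 8.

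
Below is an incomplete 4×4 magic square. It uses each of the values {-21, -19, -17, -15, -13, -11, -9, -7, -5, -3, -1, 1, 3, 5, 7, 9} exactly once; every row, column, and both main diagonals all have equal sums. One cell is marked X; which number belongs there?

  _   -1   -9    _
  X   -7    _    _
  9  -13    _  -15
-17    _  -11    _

The 16 entries sum to -96, so each line sums to -96/4 = -24.
The remaining cell in row 3 is (3,3) = -24 − (-19) = -5.
Column 2 must total -24; the given cells sum to -21, so (4,2) = -3.
From column 3, -24 − (-9 + (-5) + (-11)) gives (2,3) = 1.
The remaining cell in anti-diagonal is (1,4) = -24 − (-29) = 5.
Row 1 must total -24; the given cells sum to -5, so (1,1) = -19.
Row 4 must total -24; the given cells sum to -31, so (4,4) = 7.
Column 1: -19 + 9 + (-17) + ? = -24, so (2,1) = 3.

3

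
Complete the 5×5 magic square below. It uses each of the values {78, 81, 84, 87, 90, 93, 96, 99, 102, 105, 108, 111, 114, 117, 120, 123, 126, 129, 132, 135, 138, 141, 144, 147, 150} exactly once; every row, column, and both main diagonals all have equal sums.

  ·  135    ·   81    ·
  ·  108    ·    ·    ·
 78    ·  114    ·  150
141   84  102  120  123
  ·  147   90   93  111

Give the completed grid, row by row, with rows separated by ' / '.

117 135 138 81 99 / 105 108 126 144 87 / 78 96 114 132 150 / 141 84 102 120 123 / 129 147 90 93 111

The 25 entries sum to 2850, so each line sums to 2850/5 = 570.
Row 5 needs 570; the known cells sum to 441, so (5,1) = 129.
From column 2, 570 − (135 + 108 + 84 + 147) gives (3,2) = 96.
Using main diagonal: 108 + 114 + 120 + 111 + ? → (1,1) = 570 − 453 = 117.
Row 3: 78 + 96 + 114 + 150 + ? = 570, so (3,4) = 132.
Column 1 must total 570; the given cells sum to 465, so (2,1) = 105.
The remaining cell in column 4 is (2,4) = 570 − 426 = 144.
Anti-diagonal needs 570; the known cells sum to 471, so (1,5) = 99.
The remaining cell in row 1 is (1,3) = 570 − 432 = 138.
Column 3: 138 + 114 + 102 + 90 + ? = 570, so (2,3) = 126.
Column 5 needs 570; the known cells sum to 483, so (2,5) = 87.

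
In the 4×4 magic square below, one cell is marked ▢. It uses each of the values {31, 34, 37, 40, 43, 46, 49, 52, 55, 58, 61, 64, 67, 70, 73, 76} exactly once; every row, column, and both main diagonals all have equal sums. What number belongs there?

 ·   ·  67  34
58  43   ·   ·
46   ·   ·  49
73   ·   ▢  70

The 16 entries sum to 856, so each line sums to 856/4 = 214.
The remaining cell in column 1 is (1,1) = 214 − 177 = 37.
Column 4 must total 214; the given cells sum to 153, so (2,4) = 61.
Main diagonal must total 214; the given cells sum to 150, so (3,3) = 64.
Row 1 needs 214; the known cells sum to 138, so (1,2) = 76.
Row 2: 58 + 43 + 61 + ? = 214, so (2,3) = 52.
The remaining cell in row 3 is (3,2) = 214 − 159 = 55.
Using column 2: 76 + 43 + 55 + ? → (4,2) = 214 − 174 = 40.
Using column 3: 67 + 52 + 64 + ? → (4,3) = 214 − 183 = 31.

31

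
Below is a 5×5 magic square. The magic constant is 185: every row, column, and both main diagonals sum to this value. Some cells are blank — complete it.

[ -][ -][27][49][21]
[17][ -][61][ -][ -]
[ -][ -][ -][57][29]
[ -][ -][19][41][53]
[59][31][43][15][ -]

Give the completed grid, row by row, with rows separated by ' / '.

33 55 27 49 21 / 17 39 61 23 45 / 51 13 35 57 29 / 25 47 19 41 53 / 59 31 43 15 37

The remaining cell in row 5 is (5,5) = 185 − 148 = 37.
From column 3, 185 − (27 + 61 + 19 + 43) gives (3,3) = 35.
From column 4, 185 − (49 + 57 + 41 + 15) gives (2,4) = 23.
From column 5, 185 − (21 + 29 + 53 + 37) gives (2,5) = 45.
Anti-diagonal: 21 + 23 + 35 + 59 + ? = 185, so (4,2) = 47.
Row 2 must total 185; the given cells sum to 146, so (2,2) = 39.
Using row 4: 47 + 19 + 41 + 53 + ? → (4,1) = 185 − 160 = 25.
Using main diagonal: 39 + 35 + 41 + 37 + ? → (1,1) = 185 − 152 = 33.
Row 1 needs 185; the known cells sum to 130, so (1,2) = 55.
Column 1: 33 + 17 + 25 + 59 + ? = 185, so (3,1) = 51.
From column 2, 185 − (55 + 39 + 47 + 31) gives (3,2) = 13.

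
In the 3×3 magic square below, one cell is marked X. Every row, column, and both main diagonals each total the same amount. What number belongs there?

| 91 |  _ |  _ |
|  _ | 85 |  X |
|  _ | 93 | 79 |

89

Main diagonal is complete and sums to 255; that is the magic constant.
From row 3, 255 − (93 + 79) gives (3,1) = 83.
Column 1 needs 255; the known cells sum to 174, so (2,1) = 81.
Using column 2: 85 + 93 + ? → (1,2) = 255 − 178 = 77.
Anti-diagonal needs 255; the known cells sum to 168, so (1,3) = 87.
The remaining cell in row 2 is (2,3) = 255 − 166 = 89.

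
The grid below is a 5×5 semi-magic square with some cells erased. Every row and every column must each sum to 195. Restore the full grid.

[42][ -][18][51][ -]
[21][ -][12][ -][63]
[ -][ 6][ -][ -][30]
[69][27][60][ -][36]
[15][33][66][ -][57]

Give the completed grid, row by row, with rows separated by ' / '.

Row 4 needs 195; the known cells sum to 192, so (4,4) = 3.
Row 5 needs 195; the known cells sum to 171, so (5,4) = 24.
From column 1, 195 − (42 + 21 + 69 + 15) gives (3,1) = 48.
Column 3: 18 + 12 + 60 + 66 + ? = 195, so (3,3) = 39.
From column 5, 195 − (63 + 30 + 36 + 57) gives (1,5) = 9.
Row 1 must total 195; the given cells sum to 120, so (1,2) = 75.
Using row 3: 48 + 6 + 39 + 30 + ? → (3,4) = 195 − 123 = 72.
The remaining cell in column 2 is (2,2) = 195 − 141 = 54.
Column 4: 51 + 72 + 3 + 24 + ? = 195, so (2,4) = 45.

42 75 18 51 9 / 21 54 12 45 63 / 48 6 39 72 30 / 69 27 60 3 36 / 15 33 66 24 57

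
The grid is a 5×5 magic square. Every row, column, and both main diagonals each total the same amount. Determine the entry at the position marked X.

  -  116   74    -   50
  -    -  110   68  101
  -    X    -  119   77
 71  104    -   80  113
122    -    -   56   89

Column 5 is complete and sums to 430; that is the magic constant.
The remaining cell in row 4 is (4,3) = 430 − 368 = 62.
The remaining cell in column 4 is (1,4) = 430 − 323 = 107.
Anti-diagonal: 50 + 68 + 104 + 122 + ? = 430, so (3,3) = 86.
Using row 1: 116 + 74 + 107 + 50 + ? → (1,1) = 430 − 347 = 83.
Using column 3: 74 + 110 + 86 + 62 + ? → (5,3) = 430 − 332 = 98.
Main diagonal needs 430; the known cells sum to 338, so (2,2) = 92.
Row 2 needs 430; the known cells sum to 371, so (2,1) = 59.
Using row 5: 122 + 98 + 56 + 89 + ? → (5,2) = 430 − 365 = 65.
The remaining cell in column 1 is (3,1) = 430 − 335 = 95.
From column 2, 430 − (116 + 92 + 104 + 65) gives (3,2) = 53.

53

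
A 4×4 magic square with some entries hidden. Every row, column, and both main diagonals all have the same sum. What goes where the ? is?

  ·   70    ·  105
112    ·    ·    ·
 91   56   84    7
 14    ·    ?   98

49

Row 3 is complete and sums to 238; that is the magic constant.
Column 1: 112 + 91 + 14 + ? = 238, so (1,1) = 21.
Using column 4: 105 + 7 + 98 + ? → (2,4) = 238 − 210 = 28.
Main diagonal must total 238; the given cells sum to 203, so (2,2) = 35.
From anti-diagonal, 238 − (105 + 56 + 14) gives (2,3) = 63.
Using row 1: 21 + 70 + 105 + ? → (1,3) = 238 − 196 = 42.
Column 2: 70 + 35 + 56 + ? = 238, so (4,2) = 77.
Column 3 must total 238; the given cells sum to 189, so (4,3) = 49.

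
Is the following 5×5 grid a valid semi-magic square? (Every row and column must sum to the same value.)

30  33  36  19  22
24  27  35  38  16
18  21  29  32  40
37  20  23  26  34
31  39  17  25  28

Row 1: 30 + 33 + 36 + 19 + 22 = 140.
Row 2: 24 + 27 + 35 + 38 + 16 = 140.
Row 3: 18 + 21 + 29 + 32 + 40 = 140.
Row 4: 37 + 20 + 23 + 26 + 34 = 140.
Row 5: 31 + 39 + 17 + 25 + 28 = 140.
Column 1: 30 + 24 + 18 + 37 + 31 = 140.
Column 2: 33 + 27 + 21 + 20 + 39 = 140.
Column 3: 36 + 35 + 29 + 23 + 17 = 140.
Column 4: 19 + 38 + 32 + 26 + 25 = 140.
Column 5: 22 + 16 + 40 + 34 + 28 = 140.
All lines sum to 140.

Yes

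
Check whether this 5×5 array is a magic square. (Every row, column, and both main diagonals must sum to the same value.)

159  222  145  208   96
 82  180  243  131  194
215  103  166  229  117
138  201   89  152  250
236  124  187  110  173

Row 1: 159 + 222 + 145 + 208 + 96 = 830.
Row 2: 82 + 180 + 243 + 131 + 194 = 830.
Row 3: 215 + 103 + 166 + 229 + 117 = 830.
Row 4: 138 + 201 + 89 + 152 + 250 = 830.
Row 5: 236 + 124 + 187 + 110 + 173 = 830.
Column 1: 159 + 82 + 215 + 138 + 236 = 830.
Column 2: 222 + 180 + 103 + 201 + 124 = 830.
Column 3: 145 + 243 + 166 + 89 + 187 = 830.
Column 4: 208 + 131 + 229 + 152 + 110 = 830.
Column 5: 96 + 194 + 117 + 250 + 173 = 830.
Main diagonal: 159 + 180 + 166 + 152 + 173 = 830.
Anti-diagonal: 96 + 131 + 166 + 201 + 236 = 830.
All lines sum to 830.

Yes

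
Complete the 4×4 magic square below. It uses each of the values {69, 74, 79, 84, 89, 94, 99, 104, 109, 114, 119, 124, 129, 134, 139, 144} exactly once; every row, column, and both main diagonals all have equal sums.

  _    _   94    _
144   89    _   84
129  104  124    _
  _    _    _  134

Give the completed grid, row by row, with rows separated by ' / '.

79 114 94 139 / 144 89 109 84 / 129 104 124 69 / 74 119 99 134

The 16 entries sum to 1704, so each line sums to 1704/4 = 426.
Row 2: 144 + 89 + 84 + ? = 426, so (2,3) = 109.
The remaining cell in row 3 is (3,4) = 426 − 357 = 69.
Column 3: 94 + 109 + 124 + ? = 426, so (4,3) = 99.
Column 4: 84 + 69 + 134 + ? = 426, so (1,4) = 139.
Main diagonal: 89 + 124 + 134 + ? = 426, so (1,1) = 79.
From anti-diagonal, 426 − (139 + 109 + 104) gives (4,1) = 74.
From row 1, 426 − (79 + 94 + 139) gives (1,2) = 114.
Row 4 needs 426; the known cells sum to 307, so (4,2) = 119.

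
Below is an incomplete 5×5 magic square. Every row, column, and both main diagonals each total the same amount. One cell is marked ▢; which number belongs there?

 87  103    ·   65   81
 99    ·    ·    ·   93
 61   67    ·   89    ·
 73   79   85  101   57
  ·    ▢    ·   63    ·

Row 4 is complete and sums to 395; that is the magic constant.
The remaining cell in row 1 is (1,3) = 395 − 336 = 59.
Using column 1: 87 + 99 + 61 + 73 + ? → (5,1) = 395 − 320 = 75.
Column 4 must total 395; the given cells sum to 318, so (2,4) = 77.
Anti-diagonal: 81 + 77 + 79 + 75 + ? = 395, so (3,3) = 83.
Using row 3: 61 + 67 + 83 + 89 + ? → (3,5) = 395 − 300 = 95.
Column 5 needs 395; the known cells sum to 326, so (5,5) = 69.
Main diagonal: 87 + 83 + 101 + 69 + ? = 395, so (2,2) = 55.
The remaining cell in row 2 is (2,3) = 395 − 324 = 71.
Column 2: 103 + 55 + 67 + 79 + ? = 395, so (5,2) = 91.

91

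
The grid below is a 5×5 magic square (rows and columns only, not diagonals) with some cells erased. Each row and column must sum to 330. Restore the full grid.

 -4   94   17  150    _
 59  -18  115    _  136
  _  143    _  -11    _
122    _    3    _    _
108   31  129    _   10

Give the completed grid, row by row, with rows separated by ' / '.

-4 94 17 150 73 / 59 -18 115 38 136 / 45 143 66 -11 87 / 122 80 3 101 24 / 108 31 129 52 10

Row 1: -4 + 94 + 17 + 150 + ? = 330, so (1,5) = 73.
Row 2: 59 + (-18) + 115 + 136 + ? = 330, so (2,4) = 38.
Row 5: 108 + 31 + 129 + 10 + ? = 330, so (5,4) = 52.
Using column 1: -4 + 59 + 122 + 108 + ? → (3,1) = 330 − 285 = 45.
Column 2 must total 330; the given cells sum to 250, so (4,2) = 80.
From column 3, 330 − (17 + 115 + 3 + 129) gives (3,3) = 66.
Using column 4: 150 + 38 + (-11) + 52 + ? → (4,4) = 330 − 229 = 101.
Row 3 must total 330; the given cells sum to 243, so (3,5) = 87.
Row 4 needs 330; the known cells sum to 306, so (4,5) = 24.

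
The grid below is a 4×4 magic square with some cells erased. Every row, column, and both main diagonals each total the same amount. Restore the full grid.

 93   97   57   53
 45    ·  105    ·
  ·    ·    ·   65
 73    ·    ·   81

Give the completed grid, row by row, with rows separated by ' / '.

93 97 57 53 / 45 49 105 101 / 89 69 77 65 / 73 85 61 81

Row 1 is already complete: 93 + 97 + 57 + 53 = 300, so that is the magic constant.
Column 1 needs 300; the known cells sum to 211, so (3,1) = 89.
Using column 4: 53 + 65 + 81 + ? → (2,4) = 300 − 199 = 101.
Anti-diagonal: 53 + 105 + 73 + ? = 300, so (3,2) = 69.
Row 2: 45 + 105 + 101 + ? = 300, so (2,2) = 49.
From row 3, 300 − (89 + 69 + 65) gives (3,3) = 77.
Using column 2: 97 + 49 + 69 + ? → (4,2) = 300 − 215 = 85.
Column 3: 57 + 105 + 77 + ? = 300, so (4,3) = 61.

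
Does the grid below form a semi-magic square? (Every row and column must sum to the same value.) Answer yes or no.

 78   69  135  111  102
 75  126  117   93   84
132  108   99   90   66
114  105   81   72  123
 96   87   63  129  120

Yes

Row 1: 78 + 69 + 135 + 111 + 102 = 495.
Row 2: 75 + 126 + 117 + 93 + 84 = 495.
Row 3: 132 + 108 + 99 + 90 + 66 = 495.
Row 4: 114 + 105 + 81 + 72 + 123 = 495.
Row 5: 96 + 87 + 63 + 129 + 120 = 495.
Column 1: 78 + 75 + 132 + 114 + 96 = 495.
Column 2: 69 + 126 + 108 + 105 + 87 = 495.
Column 3: 135 + 117 + 99 + 81 + 63 = 495.
Column 4: 111 + 93 + 90 + 72 + 129 = 495.
Column 5: 102 + 84 + 66 + 123 + 120 = 495.
All lines sum to 495.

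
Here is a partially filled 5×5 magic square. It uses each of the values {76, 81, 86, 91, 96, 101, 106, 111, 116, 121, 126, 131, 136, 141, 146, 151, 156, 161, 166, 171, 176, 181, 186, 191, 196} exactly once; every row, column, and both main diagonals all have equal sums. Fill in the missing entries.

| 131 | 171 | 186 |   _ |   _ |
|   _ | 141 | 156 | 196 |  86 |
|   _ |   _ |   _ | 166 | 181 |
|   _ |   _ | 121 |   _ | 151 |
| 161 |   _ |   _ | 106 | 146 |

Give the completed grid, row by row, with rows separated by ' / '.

131 171 186 76 116 / 101 141 156 196 86 / 96 111 126 166 181 / 191 81 121 136 151 / 161 176 91 106 146

The 25 entries sum to 3400, so each line sums to 3400/5 = 680.
Row 2 must total 680; the given cells sum to 579, so (2,1) = 101.
Column 5 must total 680; the given cells sum to 564, so (1,5) = 116.
Row 1: 131 + 171 + 186 + 116 + ? = 680, so (1,4) = 76.
Column 4 must total 680; the given cells sum to 544, so (4,4) = 136.
The remaining cell in main diagonal is (3,3) = 680 − 554 = 126.
Anti-diagonal: 116 + 196 + 126 + 161 + ? = 680, so (4,2) = 81.
From row 4, 680 − (81 + 121 + 136 + 151) gives (4,1) = 191.
From column 1, 680 − (131 + 101 + 191 + 161) gives (3,1) = 96.
From column 3, 680 − (186 + 156 + 126 + 121) gives (5,3) = 91.
Row 3: 96 + 126 + 166 + 181 + ? = 680, so (3,2) = 111.
Using row 5: 161 + 91 + 106 + 146 + ? → (5,2) = 680 − 504 = 176.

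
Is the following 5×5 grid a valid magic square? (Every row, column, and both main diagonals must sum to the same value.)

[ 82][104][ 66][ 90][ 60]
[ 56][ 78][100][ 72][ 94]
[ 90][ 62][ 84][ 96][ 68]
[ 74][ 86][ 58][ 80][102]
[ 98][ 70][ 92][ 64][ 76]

No — row 3 sums to 400 but row 1 sums to 402.

Row 1: 82 + 104 + 66 + 90 + 60 = 402.
Row 2: 56 + 78 + 100 + 72 + 94 = 400.
Row 3: 90 + 62 + 84 + 96 + 68 = 400.
Row 4: 74 + 86 + 58 + 80 + 102 = 400.
Row 5: 98 + 70 + 92 + 64 + 76 = 400.
Column 1: 82 + 56 + 90 + 74 + 98 = 400.
Column 2: 104 + 78 + 62 + 86 + 70 = 400.
Column 3: 66 + 100 + 84 + 58 + 92 = 400.
Column 4: 90 + 72 + 96 + 80 + 64 = 402.
Column 5: 60 + 94 + 68 + 102 + 76 = 400.
Main diagonal: 82 + 78 + 84 + 80 + 76 = 400.
Anti-diagonal: 60 + 72 + 84 + 86 + 98 = 400.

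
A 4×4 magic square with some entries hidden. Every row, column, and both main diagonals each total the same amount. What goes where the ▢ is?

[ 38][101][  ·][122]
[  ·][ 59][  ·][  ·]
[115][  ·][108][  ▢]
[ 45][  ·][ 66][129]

Main diagonal is complete and sums to 334; that is the magic constant.
The remaining cell in row 1 is (1,3) = 334 − 261 = 73.
The remaining cell in row 4 is (4,2) = 334 − 240 = 94.
Column 1 needs 334; the known cells sum to 198, so (2,1) = 136.
Column 2 must total 334; the given cells sum to 254, so (3,2) = 80.
The remaining cell in column 3 is (2,3) = 334 − 247 = 87.
The remaining cell in row 2 is (2,4) = 334 − 282 = 52.
Row 3 needs 334; the known cells sum to 303, so (3,4) = 31.

31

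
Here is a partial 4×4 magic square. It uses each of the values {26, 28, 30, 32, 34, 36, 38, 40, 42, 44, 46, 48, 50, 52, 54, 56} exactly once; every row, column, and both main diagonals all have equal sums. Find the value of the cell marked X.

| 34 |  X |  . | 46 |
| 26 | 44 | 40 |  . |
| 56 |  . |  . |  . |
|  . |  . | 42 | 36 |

The 16 entries sum to 656, so each line sums to 656/4 = 164.
Using row 2: 26 + 44 + 40 + ? → (2,4) = 164 − 110 = 54.
From column 1, 164 − (34 + 26 + 56) gives (4,1) = 48.
Using column 4: 46 + 54 + 36 + ? → (3,4) = 164 − 136 = 28.
Main diagonal: 34 + 44 + 36 + ? = 164, so (3,3) = 50.
The remaining cell in anti-diagonal is (3,2) = 164 − 134 = 30.
Row 4 needs 164; the known cells sum to 126, so (4,2) = 38.
Column 2: 44 + 30 + 38 + ? = 164, so (1,2) = 52.

52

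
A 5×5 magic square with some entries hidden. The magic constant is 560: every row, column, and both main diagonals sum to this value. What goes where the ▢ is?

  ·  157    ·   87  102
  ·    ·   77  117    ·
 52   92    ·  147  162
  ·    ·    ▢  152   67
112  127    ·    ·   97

From row 3, 560 − (52 + 92 + 147 + 162) gives (3,3) = 107.
Column 4 must total 560; the given cells sum to 503, so (5,4) = 57.
From column 5, 560 − (102 + 162 + 67 + 97) gives (2,5) = 132.
The remaining cell in anti-diagonal is (4,2) = 560 − 438 = 122.
Row 5 needs 560; the known cells sum to 393, so (5,3) = 167.
From column 2, 560 − (157 + 92 + 122 + 127) gives (2,2) = 62.
The remaining cell in main diagonal is (1,1) = 560 − 418 = 142.
From row 1, 560 − (142 + 157 + 87 + 102) gives (1,3) = 72.
Using row 2: 62 + 77 + 117 + 132 + ? → (2,1) = 560 − 388 = 172.
Column 1 must total 560; the given cells sum to 478, so (4,1) = 82.
Column 3 must total 560; the given cells sum to 423, so (4,3) = 137.

137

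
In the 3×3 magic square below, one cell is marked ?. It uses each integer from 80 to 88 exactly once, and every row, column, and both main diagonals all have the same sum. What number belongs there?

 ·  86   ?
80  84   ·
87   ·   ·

81

The entries are 80 through 88, which sum to 756, so each line sums to 756/3 = 252.
Using row 2: 80 + 84 + ? → (2,3) = 252 − 164 = 88.
Column 1: 80 + 87 + ? = 252, so (1,1) = 85.
Using column 2: 86 + 84 + ? → (3,2) = 252 − 170 = 82.
Main diagonal needs 252; the known cells sum to 169, so (3,3) = 83.
Anti-diagonal needs 252; the known cells sum to 171, so (1,3) = 81.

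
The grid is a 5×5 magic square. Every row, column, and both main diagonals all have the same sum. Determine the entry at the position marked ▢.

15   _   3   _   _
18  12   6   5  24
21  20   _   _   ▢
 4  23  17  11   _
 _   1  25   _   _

2

Row 2 is complete and sums to 65; that is the magic constant.
From row 4, 65 − (4 + 23 + 17 + 11) gives (4,5) = 10.
Column 1: 15 + 18 + 21 + 4 + ? = 65, so (5,1) = 7.
From column 2, 65 − (12 + 20 + 23 + 1) gives (1,2) = 9.
Using column 3: 3 + 6 + 17 + 25 + ? → (3,3) = 65 − 51 = 14.
Main diagonal: 15 + 12 + 14 + 11 + ? = 65, so (5,5) = 13.
Using anti-diagonal: 5 + 14 + 23 + 7 + ? → (1,5) = 65 − 49 = 16.
Using row 1: 15 + 9 + 3 + 16 + ? → (1,4) = 65 − 43 = 22.
Row 5: 7 + 1 + 25 + 13 + ? = 65, so (5,4) = 19.
Column 4 must total 65; the given cells sum to 57, so (3,4) = 8.
The remaining cell in column 5 is (3,5) = 65 − 63 = 2.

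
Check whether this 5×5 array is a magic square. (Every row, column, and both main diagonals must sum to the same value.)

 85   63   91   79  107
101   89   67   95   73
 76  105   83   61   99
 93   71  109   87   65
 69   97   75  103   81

Row 1: 85 + 63 + 91 + 79 + 107 = 425.
Row 2: 101 + 89 + 67 + 95 + 73 = 425.
Row 3: 76 + 105 + 83 + 61 + 99 = 424.
Row 4: 93 + 71 + 109 + 87 + 65 = 425.
Row 5: 69 + 97 + 75 + 103 + 81 = 425.
Column 1: 85 + 101 + 76 + 93 + 69 = 424.
Column 2: 63 + 89 + 105 + 71 + 97 = 425.
Column 3: 91 + 67 + 83 + 109 + 75 = 425.
Column 4: 79 + 95 + 61 + 87 + 103 = 425.
Column 5: 107 + 73 + 99 + 65 + 81 = 425.
Main diagonal: 85 + 89 + 83 + 87 + 81 = 425.
Anti-diagonal: 107 + 95 + 83 + 71 + 69 = 425.

No — row 2 sums to 425 but row 3 sums to 424.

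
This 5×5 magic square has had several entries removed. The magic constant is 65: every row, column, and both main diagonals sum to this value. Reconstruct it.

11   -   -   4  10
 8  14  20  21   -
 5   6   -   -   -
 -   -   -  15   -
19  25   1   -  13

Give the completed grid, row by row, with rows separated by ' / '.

11 17 23 4 10 / 8 14 20 21 2 / 5 6 12 18 24 / 22 3 9 15 16 / 19 25 1 7 13

Row 2 must total 65; the given cells sum to 63, so (2,5) = 2.
Using row 5: 19 + 25 + 1 + 13 + ? → (5,4) = 65 − 58 = 7.
From column 1, 65 − (11 + 8 + 5 + 19) gives (4,1) = 22.
From column 4, 65 − (4 + 21 + 15 + 7) gives (3,4) = 18.
Main diagonal needs 65; the known cells sum to 53, so (3,3) = 12.
Anti-diagonal needs 65; the known cells sum to 62, so (4,2) = 3.
The remaining cell in row 3 is (3,5) = 65 − 41 = 24.
Column 2: 14 + 6 + 3 + 25 + ? = 65, so (1,2) = 17.
Column 5: 10 + 2 + 24 + 13 + ? = 65, so (4,5) = 16.
From row 1, 65 − (11 + 17 + 4 + 10) gives (1,3) = 23.
Row 4 must total 65; the given cells sum to 56, so (4,3) = 9.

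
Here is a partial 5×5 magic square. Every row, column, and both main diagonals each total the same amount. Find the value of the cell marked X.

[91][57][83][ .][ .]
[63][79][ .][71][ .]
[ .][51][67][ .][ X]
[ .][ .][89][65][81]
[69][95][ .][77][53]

Main diagonal is complete and sums to 355; that is the magic constant.
From row 5, 355 − (69 + 95 + 77 + 53) gives (5,3) = 61.
The remaining cell in column 2 is (4,2) = 355 − 282 = 73.
Using column 3: 83 + 67 + 89 + 61 + ? → (2,3) = 355 − 300 = 55.
From anti-diagonal, 355 − (71 + 67 + 73 + 69) gives (1,5) = 75.
Row 1 must total 355; the given cells sum to 306, so (1,4) = 49.
The remaining cell in row 2 is (2,5) = 355 − 268 = 87.
Row 4 needs 355; the known cells sum to 308, so (4,1) = 47.
The remaining cell in column 1 is (3,1) = 355 − 270 = 85.
Using column 4: 49 + 71 + 65 + 77 + ? → (3,4) = 355 − 262 = 93.
Column 5 must total 355; the given cells sum to 296, so (3,5) = 59.

59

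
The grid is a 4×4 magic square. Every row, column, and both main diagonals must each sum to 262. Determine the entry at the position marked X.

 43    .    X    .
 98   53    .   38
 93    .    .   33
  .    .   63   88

48

Row 2: 98 + 53 + 38 + ? = 262, so (2,3) = 73.
From column 1, 262 − (43 + 98 + 93) gives (4,1) = 28.
Column 4 must total 262; the given cells sum to 159, so (1,4) = 103.
Main diagonal needs 262; the known cells sum to 184, so (3,3) = 78.
The remaining cell in anti-diagonal is (3,2) = 262 − 204 = 58.
Row 4 must total 262; the given cells sum to 179, so (4,2) = 83.
Column 2 must total 262; the given cells sum to 194, so (1,2) = 68.
Column 3 needs 262; the known cells sum to 214, so (1,3) = 48.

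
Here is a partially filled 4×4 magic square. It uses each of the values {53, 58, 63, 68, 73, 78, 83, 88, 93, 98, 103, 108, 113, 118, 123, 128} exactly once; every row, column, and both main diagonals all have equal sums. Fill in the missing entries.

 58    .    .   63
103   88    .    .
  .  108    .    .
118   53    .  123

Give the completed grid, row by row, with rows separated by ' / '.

The 16 entries sum to 1448, so each line sums to 1448/4 = 362.
The remaining cell in row 4 is (4,3) = 362 − 294 = 68.
Column 1: 58 + 103 + 118 + ? = 362, so (3,1) = 83.
From column 2, 362 − (88 + 108 + 53) gives (1,2) = 113.
From main diagonal, 362 − (58 + 88 + 123) gives (3,3) = 93.
Using anti-diagonal: 63 + 108 + 118 + ? → (2,3) = 362 − 289 = 73.
Row 1: 58 + 113 + 63 + ? = 362, so (1,3) = 128.
Row 2 needs 362; the known cells sum to 264, so (2,4) = 98.
Row 3: 83 + 108 + 93 + ? = 362, so (3,4) = 78.

58 113 128 63 / 103 88 73 98 / 83 108 93 78 / 118 53 68 123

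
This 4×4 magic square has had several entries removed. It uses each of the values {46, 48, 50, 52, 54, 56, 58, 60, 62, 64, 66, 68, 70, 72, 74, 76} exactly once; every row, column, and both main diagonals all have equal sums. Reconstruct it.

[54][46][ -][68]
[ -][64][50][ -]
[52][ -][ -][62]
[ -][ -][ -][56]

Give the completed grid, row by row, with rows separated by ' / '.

54 46 76 68 / 72 64 50 58 / 52 60 70 62 / 66 74 48 56

The 16 entries sum to 976, so each line sums to 976/4 = 244.
The remaining cell in row 1 is (1,3) = 244 − 168 = 76.
Column 4 must total 244; the given cells sum to 186, so (2,4) = 58.
Using main diagonal: 54 + 64 + 56 + ? → (3,3) = 244 − 174 = 70.
Row 2 needs 244; the known cells sum to 172, so (2,1) = 72.
Row 3 must total 244; the given cells sum to 184, so (3,2) = 60.
The remaining cell in column 1 is (4,1) = 244 − 178 = 66.
Column 2 needs 244; the known cells sum to 170, so (4,2) = 74.
Column 3: 76 + 50 + 70 + ? = 244, so (4,3) = 48.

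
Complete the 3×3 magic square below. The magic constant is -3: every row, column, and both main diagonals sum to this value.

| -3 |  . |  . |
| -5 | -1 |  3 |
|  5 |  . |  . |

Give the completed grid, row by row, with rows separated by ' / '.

-3 7 -7 / -5 -1 3 / 5 -9 1

From main diagonal, -3 − (-3 + (-1)) gives (3,3) = 1.
Anti-diagonal must total -3; the given cells sum to 4, so (1,3) = -7.
From row 1, -3 − (-3 + (-7)) gives (1,2) = 7.
Row 3: 5 + 1 + ? = -3, so (3,2) = -9.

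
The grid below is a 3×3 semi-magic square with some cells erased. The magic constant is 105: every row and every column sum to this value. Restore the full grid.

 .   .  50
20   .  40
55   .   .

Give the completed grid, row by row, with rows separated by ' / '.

30 25 50 / 20 45 40 / 55 35 15

Using row 2: 20 + 40 + ? → (2,2) = 105 − 60 = 45.
Using column 1: 20 + 55 + ? → (1,1) = 105 − 75 = 30.
The remaining cell in column 3 is (3,3) = 105 − 90 = 15.
Row 1 must total 105; the given cells sum to 80, so (1,2) = 25.
Row 3: 55 + 15 + ? = 105, so (3,2) = 35.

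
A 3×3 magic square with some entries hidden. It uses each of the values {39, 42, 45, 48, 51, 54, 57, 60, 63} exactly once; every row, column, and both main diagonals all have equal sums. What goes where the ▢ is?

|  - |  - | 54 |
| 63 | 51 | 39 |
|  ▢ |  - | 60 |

The 9 entries sum to 459, so each line sums to 459/3 = 153.
Using main diagonal: 51 + 60 + ? → (1,1) = 153 − 111 = 42.
Anti-diagonal must total 153; the given cells sum to 105, so (3,1) = 48.

48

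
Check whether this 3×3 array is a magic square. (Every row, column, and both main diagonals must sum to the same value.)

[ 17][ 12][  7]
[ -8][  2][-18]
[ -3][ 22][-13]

No — main diagonal sums to 6 but column 2 sums to 36.

Row 1: 17 + 12 + 7 = 36.
Row 2: -8 + 2 + (-18) = -24.
Row 3: -3 + 22 + (-13) = 6.
Column 1: 17 + (-8) + (-3) = 6.
Column 2: 12 + 2 + 22 = 36.
Column 3: 7 + (-18) + (-13) = -24.
Main diagonal: 17 + 2 + (-13) = 6.
Anti-diagonal: 7 + 2 + (-3) = 6.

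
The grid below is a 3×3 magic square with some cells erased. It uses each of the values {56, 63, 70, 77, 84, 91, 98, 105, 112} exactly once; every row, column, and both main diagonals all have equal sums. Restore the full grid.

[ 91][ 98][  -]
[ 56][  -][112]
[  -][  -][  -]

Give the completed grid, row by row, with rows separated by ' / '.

91 98 63 / 56 84 112 / 105 70 77

The 9 entries sum to 756, so each line sums to 756/3 = 252.
Using row 1: 91 + 98 + ? → (1,3) = 252 − 189 = 63.
Row 2 needs 252; the known cells sum to 168, so (2,2) = 84.
Column 1 must total 252; the given cells sum to 147, so (3,1) = 105.
Column 2: 98 + 84 + ? = 252, so (3,2) = 70.
Using column 3: 63 + 112 + ? → (3,3) = 252 − 175 = 77.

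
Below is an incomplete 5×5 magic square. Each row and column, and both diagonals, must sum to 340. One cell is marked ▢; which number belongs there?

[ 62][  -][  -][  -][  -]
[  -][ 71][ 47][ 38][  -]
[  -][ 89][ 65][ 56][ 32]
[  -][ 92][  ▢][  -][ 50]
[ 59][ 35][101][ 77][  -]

Using row 3: 89 + 65 + 56 + 32 + ? → (3,1) = 340 − 242 = 98.
Using row 5: 59 + 35 + 101 + 77 + ? → (5,5) = 340 − 272 = 68.
From column 2, 340 − (71 + 89 + 92 + 35) gives (1,2) = 53.
From main diagonal, 340 − (62 + 71 + 65 + 68) gives (4,4) = 74.
Using anti-diagonal: 38 + 65 + 92 + 59 + ? → (1,5) = 340 − 254 = 86.
Using column 4: 38 + 56 + 74 + 77 + ? → (1,4) = 340 − 245 = 95.
From column 5, 340 − (86 + 32 + 50 + 68) gives (2,5) = 104.
The remaining cell in row 1 is (1,3) = 340 − 296 = 44.
Row 2 must total 340; the given cells sum to 260, so (2,1) = 80.
From column 1, 340 − (62 + 80 + 98 + 59) gives (4,1) = 41.
Column 3: 44 + 47 + 65 + 101 + ? = 340, so (4,3) = 83.

83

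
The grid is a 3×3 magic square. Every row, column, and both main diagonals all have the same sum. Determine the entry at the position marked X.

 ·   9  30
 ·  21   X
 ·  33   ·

15

Column 2 is complete and sums to 63; that is the magic constant.
Using row 1: 9 + 30 + ? → (1,1) = 63 − 39 = 24.
Using main diagonal: 24 + 21 + ? → (3,3) = 63 − 45 = 18.
From anti-diagonal, 63 − (30 + 21) gives (3,1) = 12.
Column 1 must total 63; the given cells sum to 36, so (2,1) = 27.
The remaining cell in column 3 is (2,3) = 63 − 48 = 15.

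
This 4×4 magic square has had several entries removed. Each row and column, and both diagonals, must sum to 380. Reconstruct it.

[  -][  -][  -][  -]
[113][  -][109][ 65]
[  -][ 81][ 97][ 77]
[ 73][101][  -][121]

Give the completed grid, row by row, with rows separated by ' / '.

69 105 89 117 / 113 93 109 65 / 125 81 97 77 / 73 101 85 121

From row 2, 380 − (113 + 109 + 65) gives (2,2) = 93.
Row 3 must total 380; the given cells sum to 255, so (3,1) = 125.
Row 4 must total 380; the given cells sum to 295, so (4,3) = 85.
Using column 1: 113 + 125 + 73 + ? → (1,1) = 380 − 311 = 69.
The remaining cell in column 2 is (1,2) = 380 − 275 = 105.
Column 3 needs 380; the known cells sum to 291, so (1,3) = 89.
From column 4, 380 − (65 + 77 + 121) gives (1,4) = 117.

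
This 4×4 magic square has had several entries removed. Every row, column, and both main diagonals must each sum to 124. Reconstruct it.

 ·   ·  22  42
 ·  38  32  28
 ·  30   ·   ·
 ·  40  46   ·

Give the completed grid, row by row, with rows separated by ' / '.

44 16 22 42 / 26 38 32 28 / 34 30 24 36 / 20 40 46 18

Using row 2: 38 + 32 + 28 + ? → (2,1) = 124 − 98 = 26.
Column 2 needs 124; the known cells sum to 108, so (1,2) = 16.
From column 3, 124 − (22 + 32 + 46) gives (3,3) = 24.
Anti-diagonal needs 124; the known cells sum to 104, so (4,1) = 20.
Using row 1: 16 + 22 + 42 + ? → (1,1) = 124 − 80 = 44.
Row 4 needs 124; the known cells sum to 106, so (4,4) = 18.
Column 1: 44 + 26 + 20 + ? = 124, so (3,1) = 34.
Column 4 must total 124; the given cells sum to 88, so (3,4) = 36.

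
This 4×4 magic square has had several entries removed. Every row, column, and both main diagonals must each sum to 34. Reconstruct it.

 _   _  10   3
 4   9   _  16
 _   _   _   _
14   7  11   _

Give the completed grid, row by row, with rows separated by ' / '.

15 6 10 3 / 4 9 5 16 / 1 12 8 13 / 14 7 11 2

From row 2, 34 − (4 + 9 + 16) gives (2,3) = 5.
Row 4: 14 + 7 + 11 + ? = 34, so (4,4) = 2.
Using column 3: 10 + 5 + 11 + ? → (3,3) = 34 − 26 = 8.
From column 4, 34 − (3 + 16 + 2) gives (3,4) = 13.
The remaining cell in main diagonal is (1,1) = 34 − 19 = 15.
Using anti-diagonal: 3 + 5 + 14 + ? → (3,2) = 34 − 22 = 12.
Using row 1: 15 + 10 + 3 + ? → (1,2) = 34 − 28 = 6.
Row 3: 12 + 8 + 13 + ? = 34, so (3,1) = 1.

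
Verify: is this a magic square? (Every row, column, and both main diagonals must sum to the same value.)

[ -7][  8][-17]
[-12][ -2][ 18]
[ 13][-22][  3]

No — column 3 sums to 4 but column 2 sums to -16.

Row 1: -7 + 8 + (-17) = -16.
Row 2: -12 + (-2) + 18 = 4.
Row 3: 13 + (-22) + 3 = -6.
Column 1: -7 + (-12) + 13 = -6.
Column 2: 8 + (-2) + (-22) = -16.
Column 3: -17 + 18 + 3 = 4.
Main diagonal: -7 + (-2) + 3 = -6.
Anti-diagonal: -17 + (-2) + 13 = -6.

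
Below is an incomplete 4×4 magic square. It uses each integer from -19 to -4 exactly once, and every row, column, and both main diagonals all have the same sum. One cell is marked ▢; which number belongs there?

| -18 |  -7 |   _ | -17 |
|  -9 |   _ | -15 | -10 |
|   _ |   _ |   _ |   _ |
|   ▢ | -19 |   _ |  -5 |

-6

The entries are -19 through -4, which sum to -184, so each line sums to -184/4 = -46.
Row 1 must total -46; the given cells sum to -42, so (1,3) = -4.
From row 2, -46 − (-9 + (-15) + (-10)) gives (2,2) = -12.
From column 2, -46 − (-7 + (-12) + (-19)) gives (3,2) = -8.
Column 4: -17 + (-10) + (-5) + ? = -46, so (3,4) = -14.
The remaining cell in main diagonal is (3,3) = -46 − (-35) = -11.
Anti-diagonal: -17 + (-15) + (-8) + ? = -46, so (4,1) = -6.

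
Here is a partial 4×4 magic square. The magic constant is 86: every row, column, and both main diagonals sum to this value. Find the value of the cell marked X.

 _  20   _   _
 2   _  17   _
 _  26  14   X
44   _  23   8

41

The remaining cell in row 4 is (4,2) = 86 − 75 = 11.
Column 2 needs 86; the known cells sum to 57, so (2,2) = 29.
Column 3 needs 86; the known cells sum to 54, so (1,3) = 32.
Main diagonal: 29 + 14 + 8 + ? = 86, so (1,1) = 35.
The remaining cell in anti-diagonal is (1,4) = 86 − 87 = -1.
Row 2 needs 86; the known cells sum to 48, so (2,4) = 38.
Column 1: 35 + 2 + 44 + ? = 86, so (3,1) = 5.
Column 4 needs 86; the known cells sum to 45, so (3,4) = 41.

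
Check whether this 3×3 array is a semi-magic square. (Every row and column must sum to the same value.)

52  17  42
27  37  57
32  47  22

No — row 2 sums to 121 but column 2 sums to 101.

Row 1: 52 + 17 + 42 = 111.
Row 2: 27 + 37 + 57 = 121.
Row 3: 32 + 47 + 22 = 101.
Column 1: 52 + 27 + 32 = 111.
Column 2: 17 + 37 + 47 = 101.
Column 3: 42 + 57 + 22 = 121.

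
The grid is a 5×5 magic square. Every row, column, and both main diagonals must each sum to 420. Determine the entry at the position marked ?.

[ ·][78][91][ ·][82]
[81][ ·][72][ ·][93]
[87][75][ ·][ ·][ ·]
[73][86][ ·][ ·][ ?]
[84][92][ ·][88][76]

Row 5 must total 420; the given cells sum to 340, so (5,3) = 80.
From column 1, 420 − (81 + 87 + 73 + 84) gives (1,1) = 95.
Column 2: 78 + 75 + 86 + 92 + ? = 420, so (2,2) = 89.
Row 1 needs 420; the known cells sum to 346, so (1,4) = 74.
From row 2, 420 − (81 + 89 + 72 + 93) gives (2,4) = 85.
Anti-diagonal must total 420; the given cells sum to 337, so (3,3) = 83.
From column 3, 420 − (91 + 72 + 83 + 80) gives (4,3) = 94.
Main diagonal must total 420; the given cells sum to 343, so (4,4) = 77.
Row 4: 73 + 86 + 94 + 77 + ? = 420, so (4,5) = 90.

90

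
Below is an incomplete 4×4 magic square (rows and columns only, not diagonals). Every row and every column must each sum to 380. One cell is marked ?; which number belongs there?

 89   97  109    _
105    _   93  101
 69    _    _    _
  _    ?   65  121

Row 1 needs 380; the known cells sum to 295, so (1,4) = 85.
Row 2 must total 380; the given cells sum to 299, so (2,2) = 81.
From column 1, 380 − (89 + 105 + 69) gives (4,1) = 117.
Column 3: 109 + 93 + 65 + ? = 380, so (3,3) = 113.
From column 4, 380 − (85 + 101 + 121) gives (3,4) = 73.
Row 3 needs 380; the known cells sum to 255, so (3,2) = 125.
The remaining cell in row 4 is (4,2) = 380 − 303 = 77.

77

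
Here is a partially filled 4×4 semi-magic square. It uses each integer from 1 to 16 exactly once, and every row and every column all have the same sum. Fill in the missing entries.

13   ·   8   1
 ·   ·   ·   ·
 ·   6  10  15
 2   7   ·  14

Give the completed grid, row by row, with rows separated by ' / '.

13 12 8 1 / 16 9 5 4 / 3 6 10 15 / 2 7 11 14

The entries are 1 through 16, which sum to 136, so each line sums to 136/4 = 34.
Row 1 needs 34; the known cells sum to 22, so (1,2) = 12.
Row 3 must total 34; the given cells sum to 31, so (3,1) = 3.
From row 4, 34 − (2 + 7 + 14) gives (4,3) = 11.
The remaining cell in column 1 is (2,1) = 34 − 18 = 16.
Column 2 needs 34; the known cells sum to 25, so (2,2) = 9.
From column 3, 34 − (8 + 10 + 11) gives (2,3) = 5.
Column 4 must total 34; the given cells sum to 30, so (2,4) = 4.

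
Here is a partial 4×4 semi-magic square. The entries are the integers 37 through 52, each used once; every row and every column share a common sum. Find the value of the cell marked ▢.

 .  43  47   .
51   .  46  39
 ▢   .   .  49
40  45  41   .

The entries are 37 through 52, which sum to 712, so each line sums to 712/4 = 178.
The remaining cell in row 2 is (2,2) = 178 − 136 = 42.
Row 4 must total 178; the given cells sum to 126, so (4,4) = 52.
Column 2 must total 178; the given cells sum to 130, so (3,2) = 48.
The remaining cell in column 3 is (3,3) = 178 − 134 = 44.
Column 4 needs 178; the known cells sum to 140, so (1,4) = 38.
Row 1 must total 178; the given cells sum to 128, so (1,1) = 50.
From row 3, 178 − (48 + 44 + 49) gives (3,1) = 37.

37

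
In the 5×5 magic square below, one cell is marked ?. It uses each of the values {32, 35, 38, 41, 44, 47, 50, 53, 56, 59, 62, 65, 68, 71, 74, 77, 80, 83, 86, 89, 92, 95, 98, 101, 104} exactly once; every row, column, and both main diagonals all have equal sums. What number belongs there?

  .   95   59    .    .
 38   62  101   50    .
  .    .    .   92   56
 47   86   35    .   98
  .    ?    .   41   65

The 25 entries sum to 1700, so each line sums to 1700/5 = 340.
Using row 2: 38 + 62 + 101 + 50 + ? → (2,5) = 340 − 251 = 89.
From row 4, 340 − (47 + 86 + 35 + 98) gives (4,4) = 74.
The remaining cell in column 4 is (1,4) = 340 − 257 = 83.
Using column 5: 89 + 56 + 98 + 65 + ? → (1,5) = 340 − 308 = 32.
Row 1 must total 340; the given cells sum to 269, so (1,1) = 71.
Using main diagonal: 71 + 62 + 74 + 65 + ? → (3,3) = 340 − 272 = 68.
From anti-diagonal, 340 − (32 + 50 + 68 + 86) gives (5,1) = 104.
Column 1: 71 + 38 + 47 + 104 + ? = 340, so (3,1) = 80.
From column 3, 340 − (59 + 101 + 68 + 35) gives (5,3) = 77.
The remaining cell in row 3 is (3,2) = 340 − 296 = 44.
The remaining cell in row 5 is (5,2) = 340 − 287 = 53.

53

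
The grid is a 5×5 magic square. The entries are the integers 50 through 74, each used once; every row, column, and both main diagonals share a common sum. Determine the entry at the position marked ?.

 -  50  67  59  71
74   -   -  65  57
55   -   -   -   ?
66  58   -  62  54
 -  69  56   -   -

The entries are 50 through 74, which sum to 1550, so each line sums to 1550/5 = 310.
Using row 1: 50 + 67 + 59 + 71 + ? → (1,1) = 310 − 247 = 63.
Row 4 must total 310; the given cells sum to 240, so (4,3) = 70.
Using column 1: 63 + 74 + 55 + 66 + ? → (5,1) = 310 − 258 = 52.
Anti-diagonal must total 310; the given cells sum to 246, so (3,3) = 64.
Column 3 must total 310; the given cells sum to 257, so (2,3) = 53.
Row 2 must total 310; the given cells sum to 249, so (2,2) = 61.
Column 2 must total 310; the given cells sum to 238, so (3,2) = 72.
Using main diagonal: 63 + 61 + 64 + 62 + ? → (5,5) = 310 − 250 = 60.
Row 5 needs 310; the known cells sum to 237, so (5,4) = 73.
The remaining cell in column 4 is (3,4) = 310 − 259 = 51.
Using column 5: 71 + 57 + 54 + 60 + ? → (3,5) = 310 − 242 = 68.

68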